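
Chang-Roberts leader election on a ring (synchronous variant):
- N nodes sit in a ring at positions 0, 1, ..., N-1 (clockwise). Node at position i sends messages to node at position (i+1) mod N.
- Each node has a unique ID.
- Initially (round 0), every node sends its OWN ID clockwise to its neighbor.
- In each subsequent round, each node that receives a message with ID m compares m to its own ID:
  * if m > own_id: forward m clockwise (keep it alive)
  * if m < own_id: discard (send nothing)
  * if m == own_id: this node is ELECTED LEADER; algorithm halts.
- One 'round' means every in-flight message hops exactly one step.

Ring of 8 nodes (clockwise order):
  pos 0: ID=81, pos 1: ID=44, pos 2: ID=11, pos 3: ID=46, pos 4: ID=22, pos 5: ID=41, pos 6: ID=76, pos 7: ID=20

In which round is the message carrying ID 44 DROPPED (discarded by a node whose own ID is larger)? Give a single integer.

Answer: 2

Derivation:
Round 1: pos1(id44) recv 81: fwd; pos2(id11) recv 44: fwd; pos3(id46) recv 11: drop; pos4(id22) recv 46: fwd; pos5(id41) recv 22: drop; pos6(id76) recv 41: drop; pos7(id20) recv 76: fwd; pos0(id81) recv 20: drop
Round 2: pos2(id11) recv 81: fwd; pos3(id46) recv 44: drop; pos5(id41) recv 46: fwd; pos0(id81) recv 76: drop
Round 3: pos3(id46) recv 81: fwd; pos6(id76) recv 46: drop
Round 4: pos4(id22) recv 81: fwd
Round 5: pos5(id41) recv 81: fwd
Round 6: pos6(id76) recv 81: fwd
Round 7: pos7(id20) recv 81: fwd
Round 8: pos0(id81) recv 81: ELECTED
Message ID 44 originates at pos 1; dropped at pos 3 in round 2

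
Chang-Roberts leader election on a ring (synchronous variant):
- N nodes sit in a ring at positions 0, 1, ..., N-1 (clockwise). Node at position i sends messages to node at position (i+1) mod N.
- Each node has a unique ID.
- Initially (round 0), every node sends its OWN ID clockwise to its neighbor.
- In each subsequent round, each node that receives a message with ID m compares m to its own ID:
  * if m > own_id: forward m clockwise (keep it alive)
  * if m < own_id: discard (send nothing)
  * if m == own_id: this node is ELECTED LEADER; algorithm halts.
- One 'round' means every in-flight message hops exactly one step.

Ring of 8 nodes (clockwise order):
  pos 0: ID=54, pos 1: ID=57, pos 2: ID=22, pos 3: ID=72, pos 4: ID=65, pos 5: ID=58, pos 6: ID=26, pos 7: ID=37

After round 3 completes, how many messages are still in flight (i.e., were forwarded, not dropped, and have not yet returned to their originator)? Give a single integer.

Round 1: pos1(id57) recv 54: drop; pos2(id22) recv 57: fwd; pos3(id72) recv 22: drop; pos4(id65) recv 72: fwd; pos5(id58) recv 65: fwd; pos6(id26) recv 58: fwd; pos7(id37) recv 26: drop; pos0(id54) recv 37: drop
Round 2: pos3(id72) recv 57: drop; pos5(id58) recv 72: fwd; pos6(id26) recv 65: fwd; pos7(id37) recv 58: fwd
Round 3: pos6(id26) recv 72: fwd; pos7(id37) recv 65: fwd; pos0(id54) recv 58: fwd
After round 3: 3 messages still in flight

Answer: 3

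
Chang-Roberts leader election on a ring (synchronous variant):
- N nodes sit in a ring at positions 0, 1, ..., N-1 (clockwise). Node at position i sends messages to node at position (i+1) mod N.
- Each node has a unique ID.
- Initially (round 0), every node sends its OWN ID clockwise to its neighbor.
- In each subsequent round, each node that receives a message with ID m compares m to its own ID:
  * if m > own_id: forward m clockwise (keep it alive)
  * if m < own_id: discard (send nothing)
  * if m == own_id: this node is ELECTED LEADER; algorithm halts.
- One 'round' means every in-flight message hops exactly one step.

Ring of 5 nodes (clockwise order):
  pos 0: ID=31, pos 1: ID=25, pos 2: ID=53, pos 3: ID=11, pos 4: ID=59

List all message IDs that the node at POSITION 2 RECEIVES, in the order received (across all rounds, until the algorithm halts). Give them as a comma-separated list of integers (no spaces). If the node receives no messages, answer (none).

Answer: 25,31,59

Derivation:
Round 1: pos1(id25) recv 31: fwd; pos2(id53) recv 25: drop; pos3(id11) recv 53: fwd; pos4(id59) recv 11: drop; pos0(id31) recv 59: fwd
Round 2: pos2(id53) recv 31: drop; pos4(id59) recv 53: drop; pos1(id25) recv 59: fwd
Round 3: pos2(id53) recv 59: fwd
Round 4: pos3(id11) recv 59: fwd
Round 5: pos4(id59) recv 59: ELECTED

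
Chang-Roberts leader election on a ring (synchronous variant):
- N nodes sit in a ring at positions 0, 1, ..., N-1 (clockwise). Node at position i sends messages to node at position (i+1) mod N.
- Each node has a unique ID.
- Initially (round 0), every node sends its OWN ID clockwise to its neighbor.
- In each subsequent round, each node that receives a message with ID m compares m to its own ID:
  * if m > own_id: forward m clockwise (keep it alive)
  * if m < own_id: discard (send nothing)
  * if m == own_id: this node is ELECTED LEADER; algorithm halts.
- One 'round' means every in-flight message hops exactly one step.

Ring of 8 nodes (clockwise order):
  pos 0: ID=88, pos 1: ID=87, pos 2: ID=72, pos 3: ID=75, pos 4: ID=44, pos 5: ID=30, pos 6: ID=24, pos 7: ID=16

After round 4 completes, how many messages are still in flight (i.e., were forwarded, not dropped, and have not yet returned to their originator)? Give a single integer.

Answer: 3

Derivation:
Round 1: pos1(id87) recv 88: fwd; pos2(id72) recv 87: fwd; pos3(id75) recv 72: drop; pos4(id44) recv 75: fwd; pos5(id30) recv 44: fwd; pos6(id24) recv 30: fwd; pos7(id16) recv 24: fwd; pos0(id88) recv 16: drop
Round 2: pos2(id72) recv 88: fwd; pos3(id75) recv 87: fwd; pos5(id30) recv 75: fwd; pos6(id24) recv 44: fwd; pos7(id16) recv 30: fwd; pos0(id88) recv 24: drop
Round 3: pos3(id75) recv 88: fwd; pos4(id44) recv 87: fwd; pos6(id24) recv 75: fwd; pos7(id16) recv 44: fwd; pos0(id88) recv 30: drop
Round 4: pos4(id44) recv 88: fwd; pos5(id30) recv 87: fwd; pos7(id16) recv 75: fwd; pos0(id88) recv 44: drop
After round 4: 3 messages still in flight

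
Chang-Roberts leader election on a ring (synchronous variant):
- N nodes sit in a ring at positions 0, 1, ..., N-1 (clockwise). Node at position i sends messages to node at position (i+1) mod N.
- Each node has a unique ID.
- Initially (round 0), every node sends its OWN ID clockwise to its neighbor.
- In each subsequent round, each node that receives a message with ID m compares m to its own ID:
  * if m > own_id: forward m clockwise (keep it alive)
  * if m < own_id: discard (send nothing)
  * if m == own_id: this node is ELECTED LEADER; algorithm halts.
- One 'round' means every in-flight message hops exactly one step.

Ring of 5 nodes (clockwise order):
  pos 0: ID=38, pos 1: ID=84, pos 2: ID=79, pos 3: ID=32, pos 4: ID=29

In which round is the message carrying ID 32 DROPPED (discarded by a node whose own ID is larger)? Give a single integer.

Round 1: pos1(id84) recv 38: drop; pos2(id79) recv 84: fwd; pos3(id32) recv 79: fwd; pos4(id29) recv 32: fwd; pos0(id38) recv 29: drop
Round 2: pos3(id32) recv 84: fwd; pos4(id29) recv 79: fwd; pos0(id38) recv 32: drop
Round 3: pos4(id29) recv 84: fwd; pos0(id38) recv 79: fwd
Round 4: pos0(id38) recv 84: fwd; pos1(id84) recv 79: drop
Round 5: pos1(id84) recv 84: ELECTED
Message ID 32 originates at pos 3; dropped at pos 0 in round 2

Answer: 2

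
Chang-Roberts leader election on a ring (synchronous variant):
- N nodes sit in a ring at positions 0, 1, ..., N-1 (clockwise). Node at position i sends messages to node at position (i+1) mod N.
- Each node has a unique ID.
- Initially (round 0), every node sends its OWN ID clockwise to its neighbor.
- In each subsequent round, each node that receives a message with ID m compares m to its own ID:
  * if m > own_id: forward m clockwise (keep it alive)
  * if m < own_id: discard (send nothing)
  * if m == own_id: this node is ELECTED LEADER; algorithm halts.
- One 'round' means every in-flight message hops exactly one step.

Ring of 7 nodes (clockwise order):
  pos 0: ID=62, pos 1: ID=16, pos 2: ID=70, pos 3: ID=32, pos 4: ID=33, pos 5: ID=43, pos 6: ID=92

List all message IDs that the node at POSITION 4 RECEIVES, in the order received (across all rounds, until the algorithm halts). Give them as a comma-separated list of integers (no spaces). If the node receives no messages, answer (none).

Round 1: pos1(id16) recv 62: fwd; pos2(id70) recv 16: drop; pos3(id32) recv 70: fwd; pos4(id33) recv 32: drop; pos5(id43) recv 33: drop; pos6(id92) recv 43: drop; pos0(id62) recv 92: fwd
Round 2: pos2(id70) recv 62: drop; pos4(id33) recv 70: fwd; pos1(id16) recv 92: fwd
Round 3: pos5(id43) recv 70: fwd; pos2(id70) recv 92: fwd
Round 4: pos6(id92) recv 70: drop; pos3(id32) recv 92: fwd
Round 5: pos4(id33) recv 92: fwd
Round 6: pos5(id43) recv 92: fwd
Round 7: pos6(id92) recv 92: ELECTED

Answer: 32,70,92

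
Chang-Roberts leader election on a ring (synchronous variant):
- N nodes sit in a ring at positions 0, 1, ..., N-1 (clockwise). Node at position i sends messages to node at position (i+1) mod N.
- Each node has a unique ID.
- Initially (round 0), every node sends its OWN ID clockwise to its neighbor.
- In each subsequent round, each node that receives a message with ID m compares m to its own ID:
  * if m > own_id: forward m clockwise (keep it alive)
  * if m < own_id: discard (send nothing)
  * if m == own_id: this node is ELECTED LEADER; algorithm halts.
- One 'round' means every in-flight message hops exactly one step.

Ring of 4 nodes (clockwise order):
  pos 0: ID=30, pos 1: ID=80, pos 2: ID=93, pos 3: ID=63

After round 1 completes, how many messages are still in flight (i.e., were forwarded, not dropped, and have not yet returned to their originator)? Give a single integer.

Round 1: pos1(id80) recv 30: drop; pos2(id93) recv 80: drop; pos3(id63) recv 93: fwd; pos0(id30) recv 63: fwd
After round 1: 2 messages still in flight

Answer: 2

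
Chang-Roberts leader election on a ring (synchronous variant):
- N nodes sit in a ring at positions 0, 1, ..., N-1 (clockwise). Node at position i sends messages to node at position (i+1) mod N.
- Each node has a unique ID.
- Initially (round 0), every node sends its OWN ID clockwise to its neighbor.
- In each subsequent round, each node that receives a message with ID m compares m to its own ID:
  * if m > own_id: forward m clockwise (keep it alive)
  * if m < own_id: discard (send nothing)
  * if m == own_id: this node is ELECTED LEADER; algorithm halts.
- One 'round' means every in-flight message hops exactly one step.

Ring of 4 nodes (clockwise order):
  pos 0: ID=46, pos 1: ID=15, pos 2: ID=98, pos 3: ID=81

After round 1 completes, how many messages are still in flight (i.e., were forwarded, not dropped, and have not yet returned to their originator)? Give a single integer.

Answer: 3

Derivation:
Round 1: pos1(id15) recv 46: fwd; pos2(id98) recv 15: drop; pos3(id81) recv 98: fwd; pos0(id46) recv 81: fwd
After round 1: 3 messages still in flight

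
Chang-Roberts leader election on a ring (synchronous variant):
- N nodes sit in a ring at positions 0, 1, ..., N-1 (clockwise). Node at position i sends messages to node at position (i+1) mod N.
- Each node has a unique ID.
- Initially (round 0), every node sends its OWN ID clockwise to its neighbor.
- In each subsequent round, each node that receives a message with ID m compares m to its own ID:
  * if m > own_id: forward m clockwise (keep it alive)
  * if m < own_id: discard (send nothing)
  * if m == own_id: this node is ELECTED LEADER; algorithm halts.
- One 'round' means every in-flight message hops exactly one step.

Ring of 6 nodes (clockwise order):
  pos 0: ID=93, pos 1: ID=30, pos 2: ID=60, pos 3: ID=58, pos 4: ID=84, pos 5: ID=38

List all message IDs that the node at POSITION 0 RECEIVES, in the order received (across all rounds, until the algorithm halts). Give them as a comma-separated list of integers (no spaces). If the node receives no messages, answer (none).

Answer: 38,84,93

Derivation:
Round 1: pos1(id30) recv 93: fwd; pos2(id60) recv 30: drop; pos3(id58) recv 60: fwd; pos4(id84) recv 58: drop; pos5(id38) recv 84: fwd; pos0(id93) recv 38: drop
Round 2: pos2(id60) recv 93: fwd; pos4(id84) recv 60: drop; pos0(id93) recv 84: drop
Round 3: pos3(id58) recv 93: fwd
Round 4: pos4(id84) recv 93: fwd
Round 5: pos5(id38) recv 93: fwd
Round 6: pos0(id93) recv 93: ELECTED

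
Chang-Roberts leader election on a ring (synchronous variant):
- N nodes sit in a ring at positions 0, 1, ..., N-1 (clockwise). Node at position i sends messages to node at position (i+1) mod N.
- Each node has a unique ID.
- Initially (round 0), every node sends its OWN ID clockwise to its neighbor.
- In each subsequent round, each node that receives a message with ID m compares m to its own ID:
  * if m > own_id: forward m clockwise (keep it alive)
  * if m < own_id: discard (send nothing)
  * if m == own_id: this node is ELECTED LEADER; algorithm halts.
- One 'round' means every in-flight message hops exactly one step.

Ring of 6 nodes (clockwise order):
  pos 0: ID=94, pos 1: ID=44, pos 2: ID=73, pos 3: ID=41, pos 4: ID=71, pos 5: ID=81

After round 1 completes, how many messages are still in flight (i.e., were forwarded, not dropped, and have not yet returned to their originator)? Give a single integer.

Round 1: pos1(id44) recv 94: fwd; pos2(id73) recv 44: drop; pos3(id41) recv 73: fwd; pos4(id71) recv 41: drop; pos5(id81) recv 71: drop; pos0(id94) recv 81: drop
After round 1: 2 messages still in flight

Answer: 2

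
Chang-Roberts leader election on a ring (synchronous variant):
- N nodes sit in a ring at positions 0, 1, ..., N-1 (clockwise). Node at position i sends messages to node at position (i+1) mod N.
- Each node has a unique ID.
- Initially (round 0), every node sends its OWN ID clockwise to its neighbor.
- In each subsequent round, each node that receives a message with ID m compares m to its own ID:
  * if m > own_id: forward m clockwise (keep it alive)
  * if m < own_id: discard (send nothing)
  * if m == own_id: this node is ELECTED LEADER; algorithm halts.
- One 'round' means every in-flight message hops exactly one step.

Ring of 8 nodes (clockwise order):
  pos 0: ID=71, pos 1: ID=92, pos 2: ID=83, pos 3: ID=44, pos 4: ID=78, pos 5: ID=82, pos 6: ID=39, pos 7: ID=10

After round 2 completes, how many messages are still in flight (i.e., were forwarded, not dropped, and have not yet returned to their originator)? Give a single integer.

Answer: 3

Derivation:
Round 1: pos1(id92) recv 71: drop; pos2(id83) recv 92: fwd; pos3(id44) recv 83: fwd; pos4(id78) recv 44: drop; pos5(id82) recv 78: drop; pos6(id39) recv 82: fwd; pos7(id10) recv 39: fwd; pos0(id71) recv 10: drop
Round 2: pos3(id44) recv 92: fwd; pos4(id78) recv 83: fwd; pos7(id10) recv 82: fwd; pos0(id71) recv 39: drop
After round 2: 3 messages still in flight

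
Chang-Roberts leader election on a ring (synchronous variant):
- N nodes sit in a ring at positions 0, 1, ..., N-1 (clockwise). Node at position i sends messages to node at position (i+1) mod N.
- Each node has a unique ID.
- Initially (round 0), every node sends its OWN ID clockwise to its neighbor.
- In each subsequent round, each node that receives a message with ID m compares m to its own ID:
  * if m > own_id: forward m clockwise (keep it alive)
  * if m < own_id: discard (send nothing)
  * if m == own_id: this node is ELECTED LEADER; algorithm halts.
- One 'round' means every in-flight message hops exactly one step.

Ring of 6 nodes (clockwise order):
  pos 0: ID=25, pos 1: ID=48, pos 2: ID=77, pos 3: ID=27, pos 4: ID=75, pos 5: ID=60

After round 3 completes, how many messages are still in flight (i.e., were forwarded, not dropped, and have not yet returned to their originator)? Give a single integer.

Answer: 2

Derivation:
Round 1: pos1(id48) recv 25: drop; pos2(id77) recv 48: drop; pos3(id27) recv 77: fwd; pos4(id75) recv 27: drop; pos5(id60) recv 75: fwd; pos0(id25) recv 60: fwd
Round 2: pos4(id75) recv 77: fwd; pos0(id25) recv 75: fwd; pos1(id48) recv 60: fwd
Round 3: pos5(id60) recv 77: fwd; pos1(id48) recv 75: fwd; pos2(id77) recv 60: drop
After round 3: 2 messages still in flight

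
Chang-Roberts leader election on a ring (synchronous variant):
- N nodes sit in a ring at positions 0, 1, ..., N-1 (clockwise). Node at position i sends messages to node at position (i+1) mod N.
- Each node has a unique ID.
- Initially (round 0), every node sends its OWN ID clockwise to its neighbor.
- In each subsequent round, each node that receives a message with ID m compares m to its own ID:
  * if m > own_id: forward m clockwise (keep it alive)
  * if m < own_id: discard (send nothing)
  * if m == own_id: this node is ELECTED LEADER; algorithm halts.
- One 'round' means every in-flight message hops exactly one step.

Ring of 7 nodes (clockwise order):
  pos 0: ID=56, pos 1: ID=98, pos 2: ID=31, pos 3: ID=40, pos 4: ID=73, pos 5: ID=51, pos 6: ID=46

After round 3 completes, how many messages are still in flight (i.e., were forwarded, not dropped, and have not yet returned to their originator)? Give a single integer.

Answer: 2

Derivation:
Round 1: pos1(id98) recv 56: drop; pos2(id31) recv 98: fwd; pos3(id40) recv 31: drop; pos4(id73) recv 40: drop; pos5(id51) recv 73: fwd; pos6(id46) recv 51: fwd; pos0(id56) recv 46: drop
Round 2: pos3(id40) recv 98: fwd; pos6(id46) recv 73: fwd; pos0(id56) recv 51: drop
Round 3: pos4(id73) recv 98: fwd; pos0(id56) recv 73: fwd
After round 3: 2 messages still in flight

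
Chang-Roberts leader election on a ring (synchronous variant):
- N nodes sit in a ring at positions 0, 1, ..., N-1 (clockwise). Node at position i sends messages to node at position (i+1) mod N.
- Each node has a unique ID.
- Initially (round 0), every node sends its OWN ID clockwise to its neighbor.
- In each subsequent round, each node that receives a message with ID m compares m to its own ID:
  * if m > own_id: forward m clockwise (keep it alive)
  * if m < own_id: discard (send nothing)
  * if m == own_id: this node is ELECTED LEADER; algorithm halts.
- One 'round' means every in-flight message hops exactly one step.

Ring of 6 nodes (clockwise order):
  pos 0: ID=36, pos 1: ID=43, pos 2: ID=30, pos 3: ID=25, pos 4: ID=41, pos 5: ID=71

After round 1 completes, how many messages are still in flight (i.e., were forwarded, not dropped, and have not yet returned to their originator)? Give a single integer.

Answer: 3

Derivation:
Round 1: pos1(id43) recv 36: drop; pos2(id30) recv 43: fwd; pos3(id25) recv 30: fwd; pos4(id41) recv 25: drop; pos5(id71) recv 41: drop; pos0(id36) recv 71: fwd
After round 1: 3 messages still in flight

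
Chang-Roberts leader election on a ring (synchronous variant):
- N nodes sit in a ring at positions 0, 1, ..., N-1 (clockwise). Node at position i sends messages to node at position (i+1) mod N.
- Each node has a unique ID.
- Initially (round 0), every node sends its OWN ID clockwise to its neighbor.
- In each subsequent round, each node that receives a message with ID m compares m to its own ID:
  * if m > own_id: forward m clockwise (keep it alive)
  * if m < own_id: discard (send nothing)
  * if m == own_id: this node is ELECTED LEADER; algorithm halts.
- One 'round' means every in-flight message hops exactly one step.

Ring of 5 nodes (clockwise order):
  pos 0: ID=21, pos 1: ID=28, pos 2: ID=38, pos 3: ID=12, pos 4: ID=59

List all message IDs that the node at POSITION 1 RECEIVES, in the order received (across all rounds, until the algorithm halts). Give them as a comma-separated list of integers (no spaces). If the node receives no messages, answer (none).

Round 1: pos1(id28) recv 21: drop; pos2(id38) recv 28: drop; pos3(id12) recv 38: fwd; pos4(id59) recv 12: drop; pos0(id21) recv 59: fwd
Round 2: pos4(id59) recv 38: drop; pos1(id28) recv 59: fwd
Round 3: pos2(id38) recv 59: fwd
Round 4: pos3(id12) recv 59: fwd
Round 5: pos4(id59) recv 59: ELECTED

Answer: 21,59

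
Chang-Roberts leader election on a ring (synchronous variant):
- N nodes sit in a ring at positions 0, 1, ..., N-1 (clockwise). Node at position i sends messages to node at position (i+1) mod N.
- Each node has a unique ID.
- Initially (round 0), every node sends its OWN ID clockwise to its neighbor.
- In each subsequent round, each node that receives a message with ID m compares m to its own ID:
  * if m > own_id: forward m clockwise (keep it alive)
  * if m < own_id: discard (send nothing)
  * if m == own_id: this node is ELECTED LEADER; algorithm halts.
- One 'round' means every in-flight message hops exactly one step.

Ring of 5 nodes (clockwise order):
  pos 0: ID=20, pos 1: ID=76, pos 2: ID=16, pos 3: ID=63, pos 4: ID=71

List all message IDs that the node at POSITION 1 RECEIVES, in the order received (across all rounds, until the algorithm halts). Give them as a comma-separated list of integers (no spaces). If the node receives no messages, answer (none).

Answer: 20,71,76

Derivation:
Round 1: pos1(id76) recv 20: drop; pos2(id16) recv 76: fwd; pos3(id63) recv 16: drop; pos4(id71) recv 63: drop; pos0(id20) recv 71: fwd
Round 2: pos3(id63) recv 76: fwd; pos1(id76) recv 71: drop
Round 3: pos4(id71) recv 76: fwd
Round 4: pos0(id20) recv 76: fwd
Round 5: pos1(id76) recv 76: ELECTED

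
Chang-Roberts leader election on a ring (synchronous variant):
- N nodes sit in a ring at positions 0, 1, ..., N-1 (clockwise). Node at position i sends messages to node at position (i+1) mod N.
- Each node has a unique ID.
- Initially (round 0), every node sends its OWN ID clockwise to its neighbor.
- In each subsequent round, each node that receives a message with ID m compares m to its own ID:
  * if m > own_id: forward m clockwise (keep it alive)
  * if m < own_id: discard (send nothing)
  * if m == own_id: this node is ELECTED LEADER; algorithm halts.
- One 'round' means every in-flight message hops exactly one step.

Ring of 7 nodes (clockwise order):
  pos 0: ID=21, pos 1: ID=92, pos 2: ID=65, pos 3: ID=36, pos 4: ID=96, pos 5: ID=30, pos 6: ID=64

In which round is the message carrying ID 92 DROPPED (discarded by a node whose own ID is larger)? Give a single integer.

Answer: 3

Derivation:
Round 1: pos1(id92) recv 21: drop; pos2(id65) recv 92: fwd; pos3(id36) recv 65: fwd; pos4(id96) recv 36: drop; pos5(id30) recv 96: fwd; pos6(id64) recv 30: drop; pos0(id21) recv 64: fwd
Round 2: pos3(id36) recv 92: fwd; pos4(id96) recv 65: drop; pos6(id64) recv 96: fwd; pos1(id92) recv 64: drop
Round 3: pos4(id96) recv 92: drop; pos0(id21) recv 96: fwd
Round 4: pos1(id92) recv 96: fwd
Round 5: pos2(id65) recv 96: fwd
Round 6: pos3(id36) recv 96: fwd
Round 7: pos4(id96) recv 96: ELECTED
Message ID 92 originates at pos 1; dropped at pos 4 in round 3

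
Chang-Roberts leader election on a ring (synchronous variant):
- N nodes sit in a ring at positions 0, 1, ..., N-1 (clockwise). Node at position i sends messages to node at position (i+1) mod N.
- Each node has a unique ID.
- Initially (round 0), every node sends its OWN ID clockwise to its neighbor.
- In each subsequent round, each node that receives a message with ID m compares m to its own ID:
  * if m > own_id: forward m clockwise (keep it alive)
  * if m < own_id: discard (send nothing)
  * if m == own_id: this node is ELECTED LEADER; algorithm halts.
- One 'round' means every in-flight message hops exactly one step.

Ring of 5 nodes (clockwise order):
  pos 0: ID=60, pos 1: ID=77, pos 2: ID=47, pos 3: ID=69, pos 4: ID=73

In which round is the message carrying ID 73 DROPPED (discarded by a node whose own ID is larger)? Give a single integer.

Round 1: pos1(id77) recv 60: drop; pos2(id47) recv 77: fwd; pos3(id69) recv 47: drop; pos4(id73) recv 69: drop; pos0(id60) recv 73: fwd
Round 2: pos3(id69) recv 77: fwd; pos1(id77) recv 73: drop
Round 3: pos4(id73) recv 77: fwd
Round 4: pos0(id60) recv 77: fwd
Round 5: pos1(id77) recv 77: ELECTED
Message ID 73 originates at pos 4; dropped at pos 1 in round 2

Answer: 2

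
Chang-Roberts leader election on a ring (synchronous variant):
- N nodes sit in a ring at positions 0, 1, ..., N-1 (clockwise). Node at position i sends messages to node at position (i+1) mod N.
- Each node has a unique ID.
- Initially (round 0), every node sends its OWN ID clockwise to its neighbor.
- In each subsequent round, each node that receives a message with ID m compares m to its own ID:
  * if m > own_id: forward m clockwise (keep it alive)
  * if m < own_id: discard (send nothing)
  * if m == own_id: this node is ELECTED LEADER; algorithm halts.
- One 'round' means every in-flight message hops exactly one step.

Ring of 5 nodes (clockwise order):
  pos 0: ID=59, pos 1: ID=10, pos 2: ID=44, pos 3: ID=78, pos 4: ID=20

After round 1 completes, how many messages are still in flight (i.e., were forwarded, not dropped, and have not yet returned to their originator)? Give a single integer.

Round 1: pos1(id10) recv 59: fwd; pos2(id44) recv 10: drop; pos3(id78) recv 44: drop; pos4(id20) recv 78: fwd; pos0(id59) recv 20: drop
After round 1: 2 messages still in flight

Answer: 2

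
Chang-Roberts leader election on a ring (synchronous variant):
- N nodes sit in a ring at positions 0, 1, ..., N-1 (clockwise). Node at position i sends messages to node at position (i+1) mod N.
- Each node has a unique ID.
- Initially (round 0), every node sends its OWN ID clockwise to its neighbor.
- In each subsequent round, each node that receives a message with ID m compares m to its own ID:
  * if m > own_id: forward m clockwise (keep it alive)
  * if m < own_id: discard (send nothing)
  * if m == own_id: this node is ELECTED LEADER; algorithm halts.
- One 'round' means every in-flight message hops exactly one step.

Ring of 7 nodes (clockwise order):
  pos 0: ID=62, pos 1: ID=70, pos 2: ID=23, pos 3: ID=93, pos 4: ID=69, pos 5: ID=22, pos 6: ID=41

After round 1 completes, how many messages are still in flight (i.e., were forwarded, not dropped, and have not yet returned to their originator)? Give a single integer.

Answer: 3

Derivation:
Round 1: pos1(id70) recv 62: drop; pos2(id23) recv 70: fwd; pos3(id93) recv 23: drop; pos4(id69) recv 93: fwd; pos5(id22) recv 69: fwd; pos6(id41) recv 22: drop; pos0(id62) recv 41: drop
After round 1: 3 messages still in flight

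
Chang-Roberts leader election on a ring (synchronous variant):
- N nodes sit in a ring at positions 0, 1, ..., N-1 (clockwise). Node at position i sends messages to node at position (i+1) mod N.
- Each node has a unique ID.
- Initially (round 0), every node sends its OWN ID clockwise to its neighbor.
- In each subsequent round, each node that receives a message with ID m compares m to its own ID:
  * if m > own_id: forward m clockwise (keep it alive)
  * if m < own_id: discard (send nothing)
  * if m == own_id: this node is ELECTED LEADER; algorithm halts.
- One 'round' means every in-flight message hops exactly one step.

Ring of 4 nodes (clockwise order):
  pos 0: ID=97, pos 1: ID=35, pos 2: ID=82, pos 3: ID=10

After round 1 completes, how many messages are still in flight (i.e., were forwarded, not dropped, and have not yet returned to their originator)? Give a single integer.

Answer: 2

Derivation:
Round 1: pos1(id35) recv 97: fwd; pos2(id82) recv 35: drop; pos3(id10) recv 82: fwd; pos0(id97) recv 10: drop
After round 1: 2 messages still in flight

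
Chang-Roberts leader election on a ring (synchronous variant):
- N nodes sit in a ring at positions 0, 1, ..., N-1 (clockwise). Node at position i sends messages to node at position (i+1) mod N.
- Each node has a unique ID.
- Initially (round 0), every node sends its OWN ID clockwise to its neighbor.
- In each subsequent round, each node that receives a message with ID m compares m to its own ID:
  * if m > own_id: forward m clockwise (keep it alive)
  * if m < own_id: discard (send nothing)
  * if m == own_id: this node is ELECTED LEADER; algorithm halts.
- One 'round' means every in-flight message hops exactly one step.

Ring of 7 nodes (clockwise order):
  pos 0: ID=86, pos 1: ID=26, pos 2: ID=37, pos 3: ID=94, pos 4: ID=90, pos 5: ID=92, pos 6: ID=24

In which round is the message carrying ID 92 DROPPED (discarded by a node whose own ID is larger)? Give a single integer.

Round 1: pos1(id26) recv 86: fwd; pos2(id37) recv 26: drop; pos3(id94) recv 37: drop; pos4(id90) recv 94: fwd; pos5(id92) recv 90: drop; pos6(id24) recv 92: fwd; pos0(id86) recv 24: drop
Round 2: pos2(id37) recv 86: fwd; pos5(id92) recv 94: fwd; pos0(id86) recv 92: fwd
Round 3: pos3(id94) recv 86: drop; pos6(id24) recv 94: fwd; pos1(id26) recv 92: fwd
Round 4: pos0(id86) recv 94: fwd; pos2(id37) recv 92: fwd
Round 5: pos1(id26) recv 94: fwd; pos3(id94) recv 92: drop
Round 6: pos2(id37) recv 94: fwd
Round 7: pos3(id94) recv 94: ELECTED
Message ID 92 originates at pos 5; dropped at pos 3 in round 5

Answer: 5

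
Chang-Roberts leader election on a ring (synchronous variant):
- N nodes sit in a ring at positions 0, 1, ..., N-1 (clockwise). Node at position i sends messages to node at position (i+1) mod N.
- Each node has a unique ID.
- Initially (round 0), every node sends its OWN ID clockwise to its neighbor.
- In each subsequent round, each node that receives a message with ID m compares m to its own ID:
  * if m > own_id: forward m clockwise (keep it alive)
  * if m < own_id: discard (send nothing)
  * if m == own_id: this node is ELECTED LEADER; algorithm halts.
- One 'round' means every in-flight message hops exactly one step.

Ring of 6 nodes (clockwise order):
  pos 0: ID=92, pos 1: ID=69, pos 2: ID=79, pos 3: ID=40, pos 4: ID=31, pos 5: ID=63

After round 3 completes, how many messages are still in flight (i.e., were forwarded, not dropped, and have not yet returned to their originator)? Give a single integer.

Round 1: pos1(id69) recv 92: fwd; pos2(id79) recv 69: drop; pos3(id40) recv 79: fwd; pos4(id31) recv 40: fwd; pos5(id63) recv 31: drop; pos0(id92) recv 63: drop
Round 2: pos2(id79) recv 92: fwd; pos4(id31) recv 79: fwd; pos5(id63) recv 40: drop
Round 3: pos3(id40) recv 92: fwd; pos5(id63) recv 79: fwd
After round 3: 2 messages still in flight

Answer: 2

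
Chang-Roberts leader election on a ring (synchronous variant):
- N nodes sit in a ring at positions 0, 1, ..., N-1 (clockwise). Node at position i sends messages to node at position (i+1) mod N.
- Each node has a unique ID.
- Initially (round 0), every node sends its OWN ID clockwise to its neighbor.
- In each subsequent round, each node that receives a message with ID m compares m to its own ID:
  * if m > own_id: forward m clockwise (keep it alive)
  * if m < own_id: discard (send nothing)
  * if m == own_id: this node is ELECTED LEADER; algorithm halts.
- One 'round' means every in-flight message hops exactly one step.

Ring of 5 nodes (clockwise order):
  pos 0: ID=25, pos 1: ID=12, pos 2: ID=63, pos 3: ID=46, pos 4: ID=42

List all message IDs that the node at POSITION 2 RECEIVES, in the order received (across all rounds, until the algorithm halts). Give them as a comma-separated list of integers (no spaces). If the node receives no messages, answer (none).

Answer: 12,25,42,46,63

Derivation:
Round 1: pos1(id12) recv 25: fwd; pos2(id63) recv 12: drop; pos3(id46) recv 63: fwd; pos4(id42) recv 46: fwd; pos0(id25) recv 42: fwd
Round 2: pos2(id63) recv 25: drop; pos4(id42) recv 63: fwd; pos0(id25) recv 46: fwd; pos1(id12) recv 42: fwd
Round 3: pos0(id25) recv 63: fwd; pos1(id12) recv 46: fwd; pos2(id63) recv 42: drop
Round 4: pos1(id12) recv 63: fwd; pos2(id63) recv 46: drop
Round 5: pos2(id63) recv 63: ELECTED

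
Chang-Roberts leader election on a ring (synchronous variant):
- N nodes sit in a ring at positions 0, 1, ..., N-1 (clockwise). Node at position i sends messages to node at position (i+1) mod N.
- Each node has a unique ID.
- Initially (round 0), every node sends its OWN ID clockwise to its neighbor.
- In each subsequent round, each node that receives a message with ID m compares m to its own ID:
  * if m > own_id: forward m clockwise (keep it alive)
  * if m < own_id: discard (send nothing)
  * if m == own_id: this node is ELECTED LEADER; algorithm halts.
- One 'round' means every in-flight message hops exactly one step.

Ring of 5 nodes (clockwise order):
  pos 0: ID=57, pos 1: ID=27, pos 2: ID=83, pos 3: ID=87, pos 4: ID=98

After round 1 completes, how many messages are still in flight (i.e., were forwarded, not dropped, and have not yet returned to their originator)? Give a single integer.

Round 1: pos1(id27) recv 57: fwd; pos2(id83) recv 27: drop; pos3(id87) recv 83: drop; pos4(id98) recv 87: drop; pos0(id57) recv 98: fwd
After round 1: 2 messages still in flight

Answer: 2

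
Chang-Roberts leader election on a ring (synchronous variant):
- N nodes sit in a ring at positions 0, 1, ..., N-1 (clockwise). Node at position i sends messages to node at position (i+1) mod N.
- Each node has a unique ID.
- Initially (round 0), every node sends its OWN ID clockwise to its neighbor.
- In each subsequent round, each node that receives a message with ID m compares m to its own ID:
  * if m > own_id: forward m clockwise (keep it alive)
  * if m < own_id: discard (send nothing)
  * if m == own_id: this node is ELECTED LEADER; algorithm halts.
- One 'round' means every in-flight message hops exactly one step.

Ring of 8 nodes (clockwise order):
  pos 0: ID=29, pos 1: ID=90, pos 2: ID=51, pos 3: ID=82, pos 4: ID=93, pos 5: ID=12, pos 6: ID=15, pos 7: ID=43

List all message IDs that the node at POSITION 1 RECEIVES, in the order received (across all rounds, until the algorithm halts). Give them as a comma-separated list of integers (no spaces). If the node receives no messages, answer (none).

Round 1: pos1(id90) recv 29: drop; pos2(id51) recv 90: fwd; pos3(id82) recv 51: drop; pos4(id93) recv 82: drop; pos5(id12) recv 93: fwd; pos6(id15) recv 12: drop; pos7(id43) recv 15: drop; pos0(id29) recv 43: fwd
Round 2: pos3(id82) recv 90: fwd; pos6(id15) recv 93: fwd; pos1(id90) recv 43: drop
Round 3: pos4(id93) recv 90: drop; pos7(id43) recv 93: fwd
Round 4: pos0(id29) recv 93: fwd
Round 5: pos1(id90) recv 93: fwd
Round 6: pos2(id51) recv 93: fwd
Round 7: pos3(id82) recv 93: fwd
Round 8: pos4(id93) recv 93: ELECTED

Answer: 29,43,93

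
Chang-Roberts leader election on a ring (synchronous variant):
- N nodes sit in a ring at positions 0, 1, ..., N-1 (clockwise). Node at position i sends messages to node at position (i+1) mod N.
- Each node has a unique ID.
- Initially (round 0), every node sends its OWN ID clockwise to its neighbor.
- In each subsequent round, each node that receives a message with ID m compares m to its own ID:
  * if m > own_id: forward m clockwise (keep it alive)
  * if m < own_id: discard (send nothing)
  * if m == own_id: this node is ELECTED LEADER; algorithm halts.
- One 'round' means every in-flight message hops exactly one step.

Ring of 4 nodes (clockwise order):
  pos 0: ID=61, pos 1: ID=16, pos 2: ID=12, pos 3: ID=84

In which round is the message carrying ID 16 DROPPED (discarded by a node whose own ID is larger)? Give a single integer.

Round 1: pos1(id16) recv 61: fwd; pos2(id12) recv 16: fwd; pos3(id84) recv 12: drop; pos0(id61) recv 84: fwd
Round 2: pos2(id12) recv 61: fwd; pos3(id84) recv 16: drop; pos1(id16) recv 84: fwd
Round 3: pos3(id84) recv 61: drop; pos2(id12) recv 84: fwd
Round 4: pos3(id84) recv 84: ELECTED
Message ID 16 originates at pos 1; dropped at pos 3 in round 2

Answer: 2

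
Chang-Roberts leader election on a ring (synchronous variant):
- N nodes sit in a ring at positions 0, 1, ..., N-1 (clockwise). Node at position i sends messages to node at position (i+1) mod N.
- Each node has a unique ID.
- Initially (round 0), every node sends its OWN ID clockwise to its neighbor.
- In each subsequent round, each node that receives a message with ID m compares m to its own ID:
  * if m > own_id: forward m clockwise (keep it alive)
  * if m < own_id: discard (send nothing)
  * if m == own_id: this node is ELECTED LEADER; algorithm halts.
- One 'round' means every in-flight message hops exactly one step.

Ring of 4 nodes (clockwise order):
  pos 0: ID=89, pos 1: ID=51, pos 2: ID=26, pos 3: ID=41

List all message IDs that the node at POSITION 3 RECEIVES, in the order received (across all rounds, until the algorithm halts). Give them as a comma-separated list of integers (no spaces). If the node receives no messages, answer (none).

Answer: 26,51,89

Derivation:
Round 1: pos1(id51) recv 89: fwd; pos2(id26) recv 51: fwd; pos3(id41) recv 26: drop; pos0(id89) recv 41: drop
Round 2: pos2(id26) recv 89: fwd; pos3(id41) recv 51: fwd
Round 3: pos3(id41) recv 89: fwd; pos0(id89) recv 51: drop
Round 4: pos0(id89) recv 89: ELECTED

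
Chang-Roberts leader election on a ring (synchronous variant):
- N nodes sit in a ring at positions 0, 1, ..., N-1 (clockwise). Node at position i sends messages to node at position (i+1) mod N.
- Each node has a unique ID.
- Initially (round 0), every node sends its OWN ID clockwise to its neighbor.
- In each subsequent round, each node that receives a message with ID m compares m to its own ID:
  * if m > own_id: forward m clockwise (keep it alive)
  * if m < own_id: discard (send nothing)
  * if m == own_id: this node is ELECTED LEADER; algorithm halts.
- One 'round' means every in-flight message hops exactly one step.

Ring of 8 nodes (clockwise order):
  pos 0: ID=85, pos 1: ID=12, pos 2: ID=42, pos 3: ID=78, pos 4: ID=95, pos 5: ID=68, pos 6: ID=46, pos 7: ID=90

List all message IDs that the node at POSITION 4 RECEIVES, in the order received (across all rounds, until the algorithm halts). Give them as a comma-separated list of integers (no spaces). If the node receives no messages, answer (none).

Round 1: pos1(id12) recv 85: fwd; pos2(id42) recv 12: drop; pos3(id78) recv 42: drop; pos4(id95) recv 78: drop; pos5(id68) recv 95: fwd; pos6(id46) recv 68: fwd; pos7(id90) recv 46: drop; pos0(id85) recv 90: fwd
Round 2: pos2(id42) recv 85: fwd; pos6(id46) recv 95: fwd; pos7(id90) recv 68: drop; pos1(id12) recv 90: fwd
Round 3: pos3(id78) recv 85: fwd; pos7(id90) recv 95: fwd; pos2(id42) recv 90: fwd
Round 4: pos4(id95) recv 85: drop; pos0(id85) recv 95: fwd; pos3(id78) recv 90: fwd
Round 5: pos1(id12) recv 95: fwd; pos4(id95) recv 90: drop
Round 6: pos2(id42) recv 95: fwd
Round 7: pos3(id78) recv 95: fwd
Round 8: pos4(id95) recv 95: ELECTED

Answer: 78,85,90,95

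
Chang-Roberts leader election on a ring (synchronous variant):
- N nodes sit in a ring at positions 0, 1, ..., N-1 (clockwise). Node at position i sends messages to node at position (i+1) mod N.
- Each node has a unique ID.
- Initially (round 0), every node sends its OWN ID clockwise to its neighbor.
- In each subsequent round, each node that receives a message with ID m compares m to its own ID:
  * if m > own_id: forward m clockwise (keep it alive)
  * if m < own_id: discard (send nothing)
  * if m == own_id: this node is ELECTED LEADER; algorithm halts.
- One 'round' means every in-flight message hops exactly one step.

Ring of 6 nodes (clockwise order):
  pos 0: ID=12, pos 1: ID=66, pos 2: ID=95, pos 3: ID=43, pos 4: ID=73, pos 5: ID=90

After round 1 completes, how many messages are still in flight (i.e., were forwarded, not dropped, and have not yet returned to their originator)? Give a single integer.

Round 1: pos1(id66) recv 12: drop; pos2(id95) recv 66: drop; pos3(id43) recv 95: fwd; pos4(id73) recv 43: drop; pos5(id90) recv 73: drop; pos0(id12) recv 90: fwd
After round 1: 2 messages still in flight

Answer: 2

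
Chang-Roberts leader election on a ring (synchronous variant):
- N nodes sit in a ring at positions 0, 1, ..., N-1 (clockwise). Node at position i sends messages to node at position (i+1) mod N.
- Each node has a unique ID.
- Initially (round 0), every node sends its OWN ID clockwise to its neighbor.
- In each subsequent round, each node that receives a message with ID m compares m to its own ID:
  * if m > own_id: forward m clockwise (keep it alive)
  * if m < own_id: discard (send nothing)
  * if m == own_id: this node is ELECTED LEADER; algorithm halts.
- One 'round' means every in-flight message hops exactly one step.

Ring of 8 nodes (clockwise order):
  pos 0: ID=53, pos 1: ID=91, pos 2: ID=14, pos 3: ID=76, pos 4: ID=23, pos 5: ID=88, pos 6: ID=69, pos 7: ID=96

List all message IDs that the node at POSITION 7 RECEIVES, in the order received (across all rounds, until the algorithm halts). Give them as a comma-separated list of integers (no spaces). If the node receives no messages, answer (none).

Answer: 69,88,91,96

Derivation:
Round 1: pos1(id91) recv 53: drop; pos2(id14) recv 91: fwd; pos3(id76) recv 14: drop; pos4(id23) recv 76: fwd; pos5(id88) recv 23: drop; pos6(id69) recv 88: fwd; pos7(id96) recv 69: drop; pos0(id53) recv 96: fwd
Round 2: pos3(id76) recv 91: fwd; pos5(id88) recv 76: drop; pos7(id96) recv 88: drop; pos1(id91) recv 96: fwd
Round 3: pos4(id23) recv 91: fwd; pos2(id14) recv 96: fwd
Round 4: pos5(id88) recv 91: fwd; pos3(id76) recv 96: fwd
Round 5: pos6(id69) recv 91: fwd; pos4(id23) recv 96: fwd
Round 6: pos7(id96) recv 91: drop; pos5(id88) recv 96: fwd
Round 7: pos6(id69) recv 96: fwd
Round 8: pos7(id96) recv 96: ELECTED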